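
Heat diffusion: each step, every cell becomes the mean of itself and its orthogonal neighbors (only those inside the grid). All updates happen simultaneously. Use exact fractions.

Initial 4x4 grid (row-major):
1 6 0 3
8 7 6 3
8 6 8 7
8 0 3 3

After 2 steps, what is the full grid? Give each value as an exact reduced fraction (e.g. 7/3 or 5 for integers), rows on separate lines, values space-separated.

After step 1:
  5 7/2 15/4 2
  6 33/5 24/5 19/4
  15/2 29/5 6 21/4
  16/3 17/4 7/2 13/3
After step 2:
  29/6 377/80 281/80 7/2
  251/40 267/50 259/50 21/5
  739/120 603/100 507/100 61/12
  205/36 1133/240 217/48 157/36

Answer: 29/6 377/80 281/80 7/2
251/40 267/50 259/50 21/5
739/120 603/100 507/100 61/12
205/36 1133/240 217/48 157/36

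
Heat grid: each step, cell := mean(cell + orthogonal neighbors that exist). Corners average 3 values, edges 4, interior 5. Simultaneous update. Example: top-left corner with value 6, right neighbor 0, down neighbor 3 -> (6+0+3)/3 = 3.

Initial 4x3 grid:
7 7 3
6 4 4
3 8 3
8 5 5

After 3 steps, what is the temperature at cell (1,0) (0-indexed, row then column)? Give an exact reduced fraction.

Step 1: cell (1,0) = 5
Step 2: cell (1,0) = 1423/240
Step 3: cell (1,0) = 39049/7200
Full grid after step 3:
  6179/1080 73933/14400 10663/2160
  39049/7200 4009/750 8281/1800
  41189/7200 30367/6000 18007/3600
  11891/2160 39829/7200 2669/540

Answer: 39049/7200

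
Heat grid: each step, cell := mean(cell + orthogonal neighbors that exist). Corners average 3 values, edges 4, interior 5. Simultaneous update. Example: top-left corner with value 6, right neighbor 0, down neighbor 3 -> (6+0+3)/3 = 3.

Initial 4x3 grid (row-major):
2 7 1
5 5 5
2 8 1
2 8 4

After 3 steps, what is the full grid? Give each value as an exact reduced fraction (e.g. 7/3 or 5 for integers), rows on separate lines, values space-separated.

Answer: 955/216 19877/4800 1849/432
30463/7200 2297/500 14869/3600
3667/800 26609/6000 4141/900
3211/720 34253/7200 2447/540

Derivation:
After step 1:
  14/3 15/4 13/3
  7/2 6 3
  17/4 24/5 9/2
  4 11/2 13/3
After step 2:
  143/36 75/16 133/36
  221/48 421/100 107/24
  331/80 501/100 499/120
  55/12 559/120 43/9
After step 3:
  955/216 19877/4800 1849/432
  30463/7200 2297/500 14869/3600
  3667/800 26609/6000 4141/900
  3211/720 34253/7200 2447/540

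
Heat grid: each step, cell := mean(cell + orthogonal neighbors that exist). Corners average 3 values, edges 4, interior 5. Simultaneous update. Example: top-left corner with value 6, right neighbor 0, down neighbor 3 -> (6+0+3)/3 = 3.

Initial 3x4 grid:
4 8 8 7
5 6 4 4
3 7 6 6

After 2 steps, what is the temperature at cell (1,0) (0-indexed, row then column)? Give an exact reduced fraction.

Step 1: cell (1,0) = 9/2
Step 2: cell (1,0) = 127/24
Full grid after step 2:
  50/9 299/48 1511/240 55/9
  127/24 281/50 587/100 1351/240
  5 89/16 1331/240 49/9

Answer: 127/24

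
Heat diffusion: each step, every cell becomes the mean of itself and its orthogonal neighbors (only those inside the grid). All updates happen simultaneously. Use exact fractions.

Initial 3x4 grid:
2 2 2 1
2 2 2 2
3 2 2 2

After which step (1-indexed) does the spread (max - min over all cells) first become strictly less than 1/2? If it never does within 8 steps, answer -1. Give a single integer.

Answer: 3

Derivation:
Step 1: max=7/3, min=5/3, spread=2/3
Step 2: max=41/18, min=31/18, spread=5/9
Step 3: max=473/216, min=391/216, spread=41/108
  -> spread < 1/2 first at step 3
Step 4: max=56057/25920, min=47623/25920, spread=4217/12960
Step 5: max=660497/311040, min=583663/311040, spread=38417/155520
Step 6: max=39228271/18662400, min=35421329/18662400, spread=1903471/9331200
Step 7: max=465936217/223948800, min=429858983/223948800, spread=18038617/111974400
Step 8: max=27757834523/13436928000, min=25989877477/13436928000, spread=883978523/6718464000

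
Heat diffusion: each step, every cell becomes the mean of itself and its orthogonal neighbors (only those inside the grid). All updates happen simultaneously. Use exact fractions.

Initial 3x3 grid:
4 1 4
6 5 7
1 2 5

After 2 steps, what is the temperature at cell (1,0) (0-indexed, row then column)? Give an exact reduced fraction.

Step 1: cell (1,0) = 4
Step 2: cell (1,0) = 223/60
Full grid after step 2:
  67/18 461/120 17/4
  223/60 101/25 1087/240
  41/12 907/240 79/18

Answer: 223/60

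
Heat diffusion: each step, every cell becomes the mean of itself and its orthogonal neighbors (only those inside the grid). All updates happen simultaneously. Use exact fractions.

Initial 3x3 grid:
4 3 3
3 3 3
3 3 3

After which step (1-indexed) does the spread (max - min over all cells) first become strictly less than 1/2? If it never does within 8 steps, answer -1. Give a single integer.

Answer: 1

Derivation:
Step 1: max=10/3, min=3, spread=1/3
  -> spread < 1/2 first at step 1
Step 2: max=59/18, min=3, spread=5/18
Step 3: max=689/216, min=3, spread=41/216
Step 4: max=41011/12960, min=1091/360, spread=347/2592
Step 5: max=2439737/777600, min=10957/3600, spread=2921/31104
Step 6: max=145796539/46656000, min=1321483/432000, spread=24611/373248
Step 7: max=8716802033/2799360000, min=29816741/9720000, spread=207329/4478976
Step 8: max=521914752451/167961600000, min=1594001599/518400000, spread=1746635/53747712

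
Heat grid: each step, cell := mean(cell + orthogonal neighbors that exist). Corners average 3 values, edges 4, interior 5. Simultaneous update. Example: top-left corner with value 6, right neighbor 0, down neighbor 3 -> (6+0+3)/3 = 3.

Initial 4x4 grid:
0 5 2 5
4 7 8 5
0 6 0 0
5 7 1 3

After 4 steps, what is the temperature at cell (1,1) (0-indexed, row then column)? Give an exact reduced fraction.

Answer: 59081/15000

Derivation:
Step 1: cell (1,1) = 6
Step 2: cell (1,1) = 413/100
Step 3: cell (1,1) = 1063/250
Step 4: cell (1,1) = 59081/15000
Full grid after step 4:
  20537/5400 36907/9000 1547/375 7469/1800
  70649/18000 59081/15000 60251/15000 67181/18000
  69259/18000 2432/625 77899/22500 174437/54000
  2107/540 21853/6000 175067/54000 11489/4050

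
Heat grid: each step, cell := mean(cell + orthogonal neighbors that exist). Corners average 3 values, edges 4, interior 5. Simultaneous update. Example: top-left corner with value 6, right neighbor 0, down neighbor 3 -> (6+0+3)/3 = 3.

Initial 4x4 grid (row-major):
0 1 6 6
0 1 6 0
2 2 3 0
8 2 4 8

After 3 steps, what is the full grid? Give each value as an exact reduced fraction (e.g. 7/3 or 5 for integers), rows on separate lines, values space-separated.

Answer: 347/216 15797/7200 2573/800 1277/360
12557/7200 7063/3000 2989/1000 8119/2400
417/160 1383/500 1603/500 7879/2400
29/9 1661/480 8449/2400 32/9

Derivation:
After step 1:
  1/3 2 19/4 4
  3/4 2 16/5 3
  3 2 3 11/4
  4 4 17/4 4
After step 2:
  37/36 109/48 279/80 47/12
  73/48 199/100 319/100 259/80
  39/16 14/5 76/25 51/16
  11/3 57/16 61/16 11/3
After step 3:
  347/216 15797/7200 2573/800 1277/360
  12557/7200 7063/3000 2989/1000 8119/2400
  417/160 1383/500 1603/500 7879/2400
  29/9 1661/480 8449/2400 32/9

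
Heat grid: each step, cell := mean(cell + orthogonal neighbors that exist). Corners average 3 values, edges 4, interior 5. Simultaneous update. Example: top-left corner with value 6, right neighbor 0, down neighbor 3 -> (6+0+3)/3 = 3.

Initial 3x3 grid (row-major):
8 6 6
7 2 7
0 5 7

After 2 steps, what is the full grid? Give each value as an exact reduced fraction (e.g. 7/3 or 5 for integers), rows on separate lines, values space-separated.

After step 1:
  7 11/2 19/3
  17/4 27/5 11/2
  4 7/2 19/3
After step 2:
  67/12 727/120 52/9
  413/80 483/100 707/120
  47/12 577/120 46/9

Answer: 67/12 727/120 52/9
413/80 483/100 707/120
47/12 577/120 46/9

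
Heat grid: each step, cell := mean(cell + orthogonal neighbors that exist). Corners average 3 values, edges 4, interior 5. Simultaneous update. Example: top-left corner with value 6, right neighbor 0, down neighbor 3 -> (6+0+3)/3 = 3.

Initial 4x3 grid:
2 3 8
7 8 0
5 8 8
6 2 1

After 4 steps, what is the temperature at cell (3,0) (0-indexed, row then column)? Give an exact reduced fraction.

Step 1: cell (3,0) = 13/3
Step 2: cell (3,0) = 181/36
Step 3: cell (3,0) = 10997/2160
Step 4: cell (3,0) = 654283/129600
Full grid after step 4:
  73427/14400 4274887/864000 642593/129600
  186293/36000 1859423/360000 1066633/216000
  567229/108000 201447/40000 1063333/216000
  654283/129600 1413929/288000 608933/129600

Answer: 654283/129600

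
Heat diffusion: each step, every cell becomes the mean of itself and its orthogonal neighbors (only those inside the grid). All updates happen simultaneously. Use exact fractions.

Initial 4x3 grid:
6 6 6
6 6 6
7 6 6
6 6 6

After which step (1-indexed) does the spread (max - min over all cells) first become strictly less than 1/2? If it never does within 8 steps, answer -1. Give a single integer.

Step 1: max=19/3, min=6, spread=1/3
  -> spread < 1/2 first at step 1
Step 2: max=751/120, min=6, spread=31/120
Step 3: max=6691/1080, min=6, spread=211/1080
Step 4: max=664897/108000, min=10847/1800, spread=14077/108000
Step 5: max=5972407/972000, min=651683/108000, spread=5363/48600
Step 6: max=178700809/29160000, min=362869/60000, spread=93859/1166400
Step 7: max=10707874481/1749600000, min=588536467/97200000, spread=4568723/69984000
Step 8: max=641636435629/104976000000, min=17677618889/2916000000, spread=8387449/167961600

Answer: 1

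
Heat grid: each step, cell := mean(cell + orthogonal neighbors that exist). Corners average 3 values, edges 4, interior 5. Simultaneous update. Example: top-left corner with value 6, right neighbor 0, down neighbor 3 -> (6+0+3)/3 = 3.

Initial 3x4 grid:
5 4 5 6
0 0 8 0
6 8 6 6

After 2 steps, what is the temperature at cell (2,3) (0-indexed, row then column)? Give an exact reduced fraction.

Step 1: cell (2,3) = 4
Step 2: cell (2,3) = 16/3
Full grid after step 2:
  37/12 65/16 1003/240 173/36
  173/48 381/100 511/100 247/60
  149/36 31/6 99/20 16/3

Answer: 16/3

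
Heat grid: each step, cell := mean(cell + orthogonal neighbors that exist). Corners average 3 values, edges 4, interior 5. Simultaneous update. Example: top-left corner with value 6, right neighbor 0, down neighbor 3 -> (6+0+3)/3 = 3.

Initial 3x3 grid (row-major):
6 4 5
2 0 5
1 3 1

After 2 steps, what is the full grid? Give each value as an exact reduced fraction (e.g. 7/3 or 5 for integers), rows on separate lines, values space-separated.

After step 1:
  4 15/4 14/3
  9/4 14/5 11/4
  2 5/4 3
After step 2:
  10/3 913/240 67/18
  221/80 64/25 793/240
  11/6 181/80 7/3

Answer: 10/3 913/240 67/18
221/80 64/25 793/240
11/6 181/80 7/3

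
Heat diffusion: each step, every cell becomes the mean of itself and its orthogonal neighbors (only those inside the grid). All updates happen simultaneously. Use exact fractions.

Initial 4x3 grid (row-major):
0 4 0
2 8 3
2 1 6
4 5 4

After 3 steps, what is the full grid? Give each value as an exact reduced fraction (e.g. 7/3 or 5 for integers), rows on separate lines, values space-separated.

Answer: 649/240 551/180 6731/2160
1483/480 479/150 5239/1440
4547/1440 2263/600 1819/480
7639/2160 5303/1440 2983/720

Derivation:
After step 1:
  2 3 7/3
  3 18/5 17/4
  9/4 22/5 7/2
  11/3 7/2 5
After step 2:
  8/3 41/15 115/36
  217/80 73/20 821/240
  799/240 69/20 343/80
  113/36 497/120 4
After step 3:
  649/240 551/180 6731/2160
  1483/480 479/150 5239/1440
  4547/1440 2263/600 1819/480
  7639/2160 5303/1440 2983/720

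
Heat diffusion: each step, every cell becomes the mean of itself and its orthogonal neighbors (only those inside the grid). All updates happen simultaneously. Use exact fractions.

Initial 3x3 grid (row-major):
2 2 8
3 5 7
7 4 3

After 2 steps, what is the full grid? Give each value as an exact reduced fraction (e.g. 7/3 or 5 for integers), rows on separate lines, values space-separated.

Answer: 65/18 329/80 47/9
309/80 116/25 1217/240
41/9 1097/240 91/18

Derivation:
After step 1:
  7/3 17/4 17/3
  17/4 21/5 23/4
  14/3 19/4 14/3
After step 2:
  65/18 329/80 47/9
  309/80 116/25 1217/240
  41/9 1097/240 91/18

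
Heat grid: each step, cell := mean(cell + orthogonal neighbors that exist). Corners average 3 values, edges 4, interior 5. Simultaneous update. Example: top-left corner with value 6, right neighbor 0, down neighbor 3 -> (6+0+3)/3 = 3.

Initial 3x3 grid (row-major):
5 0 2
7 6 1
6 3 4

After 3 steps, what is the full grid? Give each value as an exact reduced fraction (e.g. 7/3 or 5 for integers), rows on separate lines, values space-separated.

After step 1:
  4 13/4 1
  6 17/5 13/4
  16/3 19/4 8/3
After step 2:
  53/12 233/80 5/2
  281/60 413/100 619/240
  193/36 323/80 32/9
After step 3:
  961/240 16751/4800 959/360
  4183/900 7337/2000 45953/14400
  10139/2160 20501/4800 1831/540

Answer: 961/240 16751/4800 959/360
4183/900 7337/2000 45953/14400
10139/2160 20501/4800 1831/540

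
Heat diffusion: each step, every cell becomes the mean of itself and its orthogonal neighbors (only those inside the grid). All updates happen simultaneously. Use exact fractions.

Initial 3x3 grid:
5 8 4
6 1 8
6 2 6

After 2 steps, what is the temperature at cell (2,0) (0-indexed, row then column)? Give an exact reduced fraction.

Answer: 155/36

Derivation:
Step 1: cell (2,0) = 14/3
Step 2: cell (2,0) = 155/36
Full grid after step 2:
  46/9 45/8 191/36
  41/8 9/2 87/16
  155/36 75/16 83/18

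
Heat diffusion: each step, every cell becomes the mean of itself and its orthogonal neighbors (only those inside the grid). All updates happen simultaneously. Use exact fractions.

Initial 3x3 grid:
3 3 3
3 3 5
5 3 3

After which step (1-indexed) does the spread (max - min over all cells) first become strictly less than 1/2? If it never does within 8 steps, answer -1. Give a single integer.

Answer: 2

Derivation:
Step 1: max=11/3, min=3, spread=2/3
Step 2: max=427/120, min=19/6, spread=47/120
  -> spread < 1/2 first at step 2
Step 3: max=1921/540, min=131/40, spread=61/216
Step 4: max=113837/32400, min=71633/21600, spread=511/2592
Step 5: max=6791089/1944000, min=4347851/1296000, spread=4309/31104
Step 6: max=404903633/116640000, min=87458099/25920000, spread=36295/373248
Step 7: max=24204243901/6998400000, min=15817649059/4665600000, spread=305773/4478976
Step 8: max=1447809511397/419904000000, min=951789929473/279936000000, spread=2575951/53747712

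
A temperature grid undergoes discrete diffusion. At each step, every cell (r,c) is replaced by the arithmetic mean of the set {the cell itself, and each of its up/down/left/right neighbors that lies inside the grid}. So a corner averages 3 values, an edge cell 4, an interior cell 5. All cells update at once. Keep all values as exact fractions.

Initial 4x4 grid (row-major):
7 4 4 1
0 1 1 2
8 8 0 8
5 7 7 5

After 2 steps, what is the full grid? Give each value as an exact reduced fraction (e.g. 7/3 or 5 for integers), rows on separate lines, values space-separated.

Answer: 35/9 389/120 313/120 47/18
943/240 86/25 147/50 641/240
1243/240 122/25 197/50 1093/240
56/9 689/120 689/120 91/18

Derivation:
After step 1:
  11/3 4 5/2 7/3
  4 14/5 8/5 3
  21/4 24/5 24/5 15/4
  20/3 27/4 19/4 20/3
After step 2:
  35/9 389/120 313/120 47/18
  943/240 86/25 147/50 641/240
  1243/240 122/25 197/50 1093/240
  56/9 689/120 689/120 91/18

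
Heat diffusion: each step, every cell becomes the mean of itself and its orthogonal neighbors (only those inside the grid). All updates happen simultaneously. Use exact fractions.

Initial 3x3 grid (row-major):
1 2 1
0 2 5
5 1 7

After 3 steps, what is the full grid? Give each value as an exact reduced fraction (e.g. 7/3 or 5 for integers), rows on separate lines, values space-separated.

After step 1:
  1 3/2 8/3
  2 2 15/4
  2 15/4 13/3
After step 2:
  3/2 43/24 95/36
  7/4 13/5 51/16
  31/12 145/48 71/18
After step 3:
  121/72 3071/1440 1097/432
  253/120 247/100 2969/960
  353/144 8747/2880 731/216

Answer: 121/72 3071/1440 1097/432
253/120 247/100 2969/960
353/144 8747/2880 731/216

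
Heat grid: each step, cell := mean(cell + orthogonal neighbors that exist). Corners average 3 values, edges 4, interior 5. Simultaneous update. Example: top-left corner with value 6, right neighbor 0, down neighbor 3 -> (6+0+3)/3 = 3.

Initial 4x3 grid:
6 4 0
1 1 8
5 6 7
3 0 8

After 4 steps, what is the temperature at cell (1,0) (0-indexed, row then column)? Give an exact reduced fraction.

Answer: 399653/108000

Derivation:
Step 1: cell (1,0) = 13/4
Step 2: cell (1,0) = 11/3
Step 3: cell (1,0) = 6217/1800
Step 4: cell (1,0) = 399653/108000
Full grid after step 4:
  451181/129600 3248809/864000 168977/43200
  399653/108000 1392101/360000 34553/8000
  404093/108000 1535651/360000 326437/72000
  510431/129600 3655879/864000 204427/43200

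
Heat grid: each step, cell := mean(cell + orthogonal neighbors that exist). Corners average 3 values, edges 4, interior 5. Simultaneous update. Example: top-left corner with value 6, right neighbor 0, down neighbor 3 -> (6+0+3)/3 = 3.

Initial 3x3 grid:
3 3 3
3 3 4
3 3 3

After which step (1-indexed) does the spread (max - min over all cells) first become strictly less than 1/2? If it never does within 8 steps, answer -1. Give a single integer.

Step 1: max=10/3, min=3, spread=1/3
  -> spread < 1/2 first at step 1
Step 2: max=787/240, min=3, spread=67/240
Step 3: max=6917/2160, min=607/200, spread=1807/10800
Step 4: max=2749963/864000, min=16561/5400, spread=33401/288000
Step 5: max=24557933/7776000, min=1663391/540000, spread=3025513/38880000
Step 6: max=9796126867/3110400000, min=89155949/28800000, spread=53531/995328
Step 7: max=585904925849/186624000000, min=24119116051/7776000000, spread=450953/11943936
Step 8: max=35101223560603/11197440000000, min=2900368610519/933120000000, spread=3799043/143327232

Answer: 1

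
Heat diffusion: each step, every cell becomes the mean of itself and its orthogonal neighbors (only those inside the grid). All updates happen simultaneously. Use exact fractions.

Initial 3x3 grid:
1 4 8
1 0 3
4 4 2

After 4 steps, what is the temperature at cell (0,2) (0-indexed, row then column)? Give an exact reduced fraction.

Answer: 69203/21600

Derivation:
Step 1: cell (0,2) = 5
Step 2: cell (0,2) = 23/6
Step 3: cell (0,2) = 1249/360
Step 4: cell (0,2) = 69203/21600
Full grid after step 4:
  12559/4800 849077/288000 69203/21600
  365101/144000 167387/60000 99953/32000
  26689/10800 130867/48000 127331/43200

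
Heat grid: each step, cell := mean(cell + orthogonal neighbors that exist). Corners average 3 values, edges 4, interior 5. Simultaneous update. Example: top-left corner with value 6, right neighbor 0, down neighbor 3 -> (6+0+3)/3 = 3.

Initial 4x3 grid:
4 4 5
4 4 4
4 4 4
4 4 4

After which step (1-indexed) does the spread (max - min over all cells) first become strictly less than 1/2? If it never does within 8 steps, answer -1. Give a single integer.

Answer: 1

Derivation:
Step 1: max=13/3, min=4, spread=1/3
  -> spread < 1/2 first at step 1
Step 2: max=77/18, min=4, spread=5/18
Step 3: max=905/216, min=4, spread=41/216
Step 4: max=107897/25920, min=4, spread=4217/25920
Step 5: max=6429949/1555200, min=28879/7200, spread=38417/311040
Step 6: max=384448211/93312000, min=578597/144000, spread=1903471/18662400
Step 7: max=22995869089/5598720000, min=17395759/4320000, spread=18038617/223948800
Step 8: max=1376960982851/335923200000, min=1568126759/388800000, spread=883978523/13436928000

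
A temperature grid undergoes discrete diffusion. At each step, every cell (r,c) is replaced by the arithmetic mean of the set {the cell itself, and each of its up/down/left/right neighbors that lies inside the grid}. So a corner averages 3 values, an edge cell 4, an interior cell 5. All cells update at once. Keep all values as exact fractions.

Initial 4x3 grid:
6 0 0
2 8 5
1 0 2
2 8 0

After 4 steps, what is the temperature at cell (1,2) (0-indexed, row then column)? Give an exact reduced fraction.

Step 1: cell (1,2) = 15/4
Step 2: cell (1,2) = 61/24
Step 3: cell (1,2) = 11099/3600
Step 4: cell (1,2) = 152929/54000
Full grid after step 4:
  204883/64800 1270837/432000 194983/64800
  80027/27000 560843/180000 152929/54000
  164899/54000 169331/60000 10064/3375
  182533/64800 142583/48000 180833/64800

Answer: 152929/54000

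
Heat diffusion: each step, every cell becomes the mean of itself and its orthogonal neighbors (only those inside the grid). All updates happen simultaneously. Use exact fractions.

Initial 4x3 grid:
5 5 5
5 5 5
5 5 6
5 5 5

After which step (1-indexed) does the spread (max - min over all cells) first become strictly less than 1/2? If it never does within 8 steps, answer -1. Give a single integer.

Answer: 1

Derivation:
Step 1: max=16/3, min=5, spread=1/3
  -> spread < 1/2 first at step 1
Step 2: max=631/120, min=5, spread=31/120
Step 3: max=5611/1080, min=5, spread=211/1080
Step 4: max=556897/108000, min=9047/1800, spread=14077/108000
Step 5: max=5000407/972000, min=543683/108000, spread=5363/48600
Step 6: max=149540809/29160000, min=302869/60000, spread=93859/1166400
Step 7: max=8958274481/1749600000, min=491336467/97200000, spread=4568723/69984000
Step 8: max=536660435629/104976000000, min=14761618889/2916000000, spread=8387449/167961600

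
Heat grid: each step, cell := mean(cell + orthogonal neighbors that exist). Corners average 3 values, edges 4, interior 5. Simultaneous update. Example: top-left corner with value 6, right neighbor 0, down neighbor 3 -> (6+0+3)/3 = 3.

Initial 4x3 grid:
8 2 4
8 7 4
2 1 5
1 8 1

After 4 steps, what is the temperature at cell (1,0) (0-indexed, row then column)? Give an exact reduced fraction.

Step 1: cell (1,0) = 25/4
Step 2: cell (1,0) = 393/80
Step 3: cell (1,0) = 809/160
Step 4: cell (1,0) = 67063/14400
Full grid after step 4:
  1629/320 821791/172800 119849/25920
  67063/14400 334121/72000 183589/43200
  184493/43200 286271/72000 175793/43200
  97483/25920 664657/172800 95863/25920

Answer: 67063/14400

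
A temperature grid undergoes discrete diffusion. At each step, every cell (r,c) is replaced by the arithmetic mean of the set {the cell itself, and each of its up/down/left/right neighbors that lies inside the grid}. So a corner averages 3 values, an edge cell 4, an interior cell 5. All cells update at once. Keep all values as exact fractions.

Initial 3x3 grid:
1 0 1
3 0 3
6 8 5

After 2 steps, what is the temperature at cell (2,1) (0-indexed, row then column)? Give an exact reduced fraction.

Step 1: cell (2,1) = 19/4
Step 2: cell (2,1) = 371/80
Full grid after step 2:
  13/9 179/120 49/36
  123/40 64/25 703/240
  155/36 371/80 37/9

Answer: 371/80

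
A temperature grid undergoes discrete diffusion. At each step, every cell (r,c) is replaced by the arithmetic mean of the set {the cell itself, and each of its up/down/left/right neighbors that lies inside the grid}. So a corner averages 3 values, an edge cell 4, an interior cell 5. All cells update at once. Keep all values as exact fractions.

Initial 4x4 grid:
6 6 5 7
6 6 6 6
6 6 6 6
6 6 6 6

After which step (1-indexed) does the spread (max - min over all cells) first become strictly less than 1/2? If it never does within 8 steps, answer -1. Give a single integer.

Answer: 2

Derivation:
Step 1: max=25/4, min=23/4, spread=1/2
Step 2: max=73/12, min=471/80, spread=47/240
  -> spread < 1/2 first at step 2
Step 3: max=14501/2400, min=14191/2400, spread=31/240
Step 4: max=144469/24000, min=128311/21600, spread=17111/216000
Step 5: max=1298189/216000, min=12856927/2160000, spread=124963/2160000
Step 6: max=25937363/4320000, min=115789447/19440000, spread=1857373/38880000
Step 7: max=233385817/38880000, min=5564173/933120, spread=2317913/58320000
Step 8: max=34987813247/5832000000, min=104377794511/17496000000, spread=58564523/1749600000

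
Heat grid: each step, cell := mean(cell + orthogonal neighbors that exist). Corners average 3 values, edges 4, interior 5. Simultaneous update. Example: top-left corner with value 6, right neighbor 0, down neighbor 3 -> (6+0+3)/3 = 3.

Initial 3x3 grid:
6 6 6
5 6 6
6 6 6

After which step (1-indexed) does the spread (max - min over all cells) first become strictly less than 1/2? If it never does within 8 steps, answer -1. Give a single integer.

Step 1: max=6, min=17/3, spread=1/3
  -> spread < 1/2 first at step 1
Step 2: max=6, min=1373/240, spread=67/240
Step 3: max=1193/200, min=12523/2160, spread=1807/10800
Step 4: max=32039/5400, min=5026037/864000, spread=33401/288000
Step 5: max=3196609/540000, min=45426067/7776000, spread=3025513/38880000
Step 6: max=170044051/28800000, min=18197473133/3110400000, spread=53531/995328
Step 7: max=45864883949/7776000000, min=1093711074151/186624000000, spread=450953/11943936
Step 8: max=5497711389481/933120000000, min=65675736439397/11197440000000, spread=3799043/143327232

Answer: 1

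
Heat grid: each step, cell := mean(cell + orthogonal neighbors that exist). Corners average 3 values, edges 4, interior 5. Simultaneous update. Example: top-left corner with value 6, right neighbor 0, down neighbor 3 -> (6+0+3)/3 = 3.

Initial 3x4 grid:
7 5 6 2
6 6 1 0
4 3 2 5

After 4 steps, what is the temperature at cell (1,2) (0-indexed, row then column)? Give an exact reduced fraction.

Step 1: cell (1,2) = 3
Step 2: cell (1,2) = 309/100
Step 3: cell (1,2) = 422/125
Step 4: cell (1,2) = 25493/7500
Full grid after step 4:
  217903/43200 162059/36000 399767/108000 6281/2025
  4124681/864000 1544239/360000 25493/7500 104899/36000
  582409/129600 425677/108000 350767/108000 89821/32400

Answer: 25493/7500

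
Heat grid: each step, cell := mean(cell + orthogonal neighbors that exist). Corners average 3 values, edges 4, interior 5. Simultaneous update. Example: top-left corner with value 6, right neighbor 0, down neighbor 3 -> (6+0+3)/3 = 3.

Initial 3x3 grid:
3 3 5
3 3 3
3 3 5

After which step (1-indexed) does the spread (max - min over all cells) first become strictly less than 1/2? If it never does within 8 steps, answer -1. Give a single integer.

Answer: 3

Derivation:
Step 1: max=4, min=3, spread=1
Step 2: max=67/18, min=3, spread=13/18
Step 3: max=2597/720, min=227/72, spread=109/240
  -> spread < 1/2 first at step 3
Step 4: max=45509/12960, min=5761/1800, spread=20149/64800
Step 5: max=9005933/2592000, min=846091/259200, spread=545023/2592000
Step 6: max=533943751/155520000, min=10651237/3240000, spread=36295/248832
Step 7: max=31878770597/9331200000, min=2576935831/777600000, spread=305773/2985984
Step 8: max=1902930670159/559872000000, min=25870575497/7776000000, spread=2575951/35831808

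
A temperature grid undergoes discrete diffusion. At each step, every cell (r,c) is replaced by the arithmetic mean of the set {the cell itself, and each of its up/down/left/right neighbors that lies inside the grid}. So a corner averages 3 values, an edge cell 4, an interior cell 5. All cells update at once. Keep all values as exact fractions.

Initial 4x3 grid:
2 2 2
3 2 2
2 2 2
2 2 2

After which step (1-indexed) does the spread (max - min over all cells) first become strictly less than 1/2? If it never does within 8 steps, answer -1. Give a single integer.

Answer: 1

Derivation:
Step 1: max=7/3, min=2, spread=1/3
  -> spread < 1/2 first at step 1
Step 2: max=271/120, min=2, spread=31/120
Step 3: max=2371/1080, min=2, spread=211/1080
Step 4: max=232897/108000, min=3647/1800, spread=14077/108000
Step 5: max=2084407/972000, min=219683/108000, spread=5363/48600
Step 6: max=62060809/29160000, min=122869/60000, spread=93859/1166400
Step 7: max=3709474481/1749600000, min=199736467/97200000, spread=4568723/69984000
Step 8: max=221732435629/104976000000, min=6013618889/2916000000, spread=8387449/167961600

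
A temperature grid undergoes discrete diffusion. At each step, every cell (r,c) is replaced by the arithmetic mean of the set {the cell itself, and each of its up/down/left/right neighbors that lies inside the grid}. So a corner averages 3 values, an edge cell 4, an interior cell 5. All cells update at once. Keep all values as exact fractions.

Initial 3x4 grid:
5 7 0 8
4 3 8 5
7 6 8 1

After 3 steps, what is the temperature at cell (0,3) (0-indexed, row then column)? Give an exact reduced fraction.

Step 1: cell (0,3) = 13/3
Step 2: cell (0,3) = 187/36
Step 3: cell (0,3) = 1321/270
Full grid after step 3:
  10841/2160 8711/1800 18397/3600 1321/270
  24481/4800 1333/250 10099/2000 4161/800
  5963/1080 38719/7200 39319/7200 11113/2160

Answer: 1321/270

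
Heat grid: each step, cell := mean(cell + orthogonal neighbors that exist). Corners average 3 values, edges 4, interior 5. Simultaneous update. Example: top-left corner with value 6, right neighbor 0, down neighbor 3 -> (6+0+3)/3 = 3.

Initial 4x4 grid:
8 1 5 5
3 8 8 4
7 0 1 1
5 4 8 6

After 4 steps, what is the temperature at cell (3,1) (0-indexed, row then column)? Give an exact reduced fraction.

Step 1: cell (3,1) = 17/4
Step 2: cell (3,1) = 55/12
Step 3: cell (3,1) = 15613/3600
Step 4: cell (3,1) = 481243/108000
Full grid after step 4:
  53167/10800 113819/24000 1021003/216000 295573/64800
  337177/72000 28253/6000 801799/180000 240187/54000
  1002491/216000 791081/180000 43573/10000 76201/18000
  290171/64800 481243/108000 153637/36000 1699/400

Answer: 481243/108000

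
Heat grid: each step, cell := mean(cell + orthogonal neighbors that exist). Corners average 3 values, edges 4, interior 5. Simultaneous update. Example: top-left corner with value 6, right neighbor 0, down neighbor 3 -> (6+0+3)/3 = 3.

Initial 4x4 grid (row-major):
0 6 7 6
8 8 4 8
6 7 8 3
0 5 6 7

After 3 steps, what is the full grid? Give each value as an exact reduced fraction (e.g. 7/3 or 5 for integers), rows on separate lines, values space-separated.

Answer: 11671/2160 20867/3600 7157/1200 299/48
39919/7200 34909/6000 503/80 14489/2400
7571/1440 34957/6000 35309/6000 44459/7200
10903/2160 3793/720 21097/3600 12431/2160

Derivation:
After step 1:
  14/3 21/4 23/4 7
  11/2 33/5 7 21/4
  21/4 34/5 28/5 13/2
  11/3 9/2 13/2 16/3
After step 2:
  185/36 167/30 25/4 6
  1321/240 623/100 151/25 103/16
  1273/240 23/4 162/25 1361/240
  161/36 161/30 329/60 55/9
After step 3:
  11671/2160 20867/3600 7157/1200 299/48
  39919/7200 34909/6000 503/80 14489/2400
  7571/1440 34957/6000 35309/6000 44459/7200
  10903/2160 3793/720 21097/3600 12431/2160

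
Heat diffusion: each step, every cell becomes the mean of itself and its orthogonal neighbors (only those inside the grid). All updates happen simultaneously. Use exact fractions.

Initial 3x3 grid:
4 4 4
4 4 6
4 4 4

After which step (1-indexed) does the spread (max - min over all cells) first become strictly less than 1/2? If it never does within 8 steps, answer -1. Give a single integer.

Step 1: max=14/3, min=4, spread=2/3
Step 2: max=547/120, min=4, spread=67/120
Step 3: max=4757/1080, min=407/100, spread=1807/5400
  -> spread < 1/2 first at step 3
Step 4: max=1885963/432000, min=11161/2700, spread=33401/144000
Step 5: max=16781933/3888000, min=1123391/270000, spread=3025513/19440000
Step 6: max=6685726867/1555200000, min=60355949/14400000, spread=53531/497664
Step 7: max=399280925849/93312000000, min=16343116051/3888000000, spread=450953/5971968
Step 8: max=23903783560603/5598720000000, min=1967248610519/466560000000, spread=3799043/71663616

Answer: 3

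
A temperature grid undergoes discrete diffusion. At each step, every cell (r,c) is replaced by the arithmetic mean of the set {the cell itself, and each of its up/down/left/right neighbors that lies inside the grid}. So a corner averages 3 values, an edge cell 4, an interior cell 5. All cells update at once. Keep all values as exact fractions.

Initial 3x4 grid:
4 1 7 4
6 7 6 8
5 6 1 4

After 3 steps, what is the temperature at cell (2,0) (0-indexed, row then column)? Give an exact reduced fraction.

Step 1: cell (2,0) = 17/3
Step 2: cell (2,0) = 191/36
Step 3: cell (2,0) = 5501/1080
Full grid after step 3:
  10207/2160 7097/1440 7333/1440 11723/2160
  1451/288 5941/1200 6209/1200 1489/288
  5501/1080 1823/360 3509/720 5389/1080

Answer: 5501/1080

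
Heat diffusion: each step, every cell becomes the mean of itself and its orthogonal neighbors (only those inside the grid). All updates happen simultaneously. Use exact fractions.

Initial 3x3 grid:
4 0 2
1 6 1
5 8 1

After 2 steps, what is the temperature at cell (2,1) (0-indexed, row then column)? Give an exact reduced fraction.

Answer: 81/20

Derivation:
Step 1: cell (2,1) = 5
Step 2: cell (2,1) = 81/20
Full grid after step 2:
  26/9 133/60 13/6
  203/60 177/50 301/120
  41/9 81/20 65/18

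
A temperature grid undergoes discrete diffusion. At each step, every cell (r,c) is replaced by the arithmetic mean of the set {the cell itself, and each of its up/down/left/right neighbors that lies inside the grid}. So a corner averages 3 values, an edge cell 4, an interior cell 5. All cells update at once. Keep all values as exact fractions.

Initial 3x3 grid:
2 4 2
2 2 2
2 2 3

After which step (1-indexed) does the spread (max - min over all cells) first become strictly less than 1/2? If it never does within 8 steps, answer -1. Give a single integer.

Answer: 2

Derivation:
Step 1: max=8/3, min=2, spread=2/3
Step 2: max=307/120, min=25/12, spread=19/40
  -> spread < 1/2 first at step 2
Step 3: max=5359/2160, min=1583/720, spread=61/216
Step 4: max=313913/129600, min=96121/43200, spread=511/2592
Step 5: max=18700111/7776000, min=5874287/2592000, spread=4309/31104
Step 6: max=1110471017/466560000, min=355034089/155520000, spread=36295/373248
Step 7: max=66290458399/27993600000, min=21459792383/9331200000, spread=305773/4478976
Step 8: max=3958741692953/1679616000000, min=1292747741401/559872000000, spread=2575951/53747712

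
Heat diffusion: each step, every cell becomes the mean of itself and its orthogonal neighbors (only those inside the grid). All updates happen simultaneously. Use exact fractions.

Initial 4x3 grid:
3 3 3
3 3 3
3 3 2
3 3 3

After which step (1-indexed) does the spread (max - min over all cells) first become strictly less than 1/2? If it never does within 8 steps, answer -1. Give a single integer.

Step 1: max=3, min=8/3, spread=1/3
  -> spread < 1/2 first at step 1
Step 2: max=3, min=329/120, spread=31/120
Step 3: max=3, min=3029/1080, spread=211/1080
Step 4: max=5353/1800, min=307103/108000, spread=14077/108000
Step 5: max=320317/108000, min=2775593/972000, spread=5363/48600
Step 6: max=177131/60000, min=83739191/29160000, spread=93859/1166400
Step 7: max=286263533/97200000, min=5038525519/1749600000, spread=4568723/69984000
Step 8: max=8566381111/2916000000, min=303147564371/104976000000, spread=8387449/167961600

Answer: 1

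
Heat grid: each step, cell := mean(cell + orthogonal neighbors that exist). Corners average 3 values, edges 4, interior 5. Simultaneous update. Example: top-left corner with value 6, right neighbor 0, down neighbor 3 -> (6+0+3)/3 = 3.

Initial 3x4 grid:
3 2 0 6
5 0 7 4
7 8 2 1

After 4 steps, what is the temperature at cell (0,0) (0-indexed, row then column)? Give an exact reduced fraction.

Answer: 89417/25920

Derivation:
Step 1: cell (0,0) = 10/3
Step 2: cell (0,0) = 25/9
Step 3: cell (0,0) = 7559/2160
Step 4: cell (0,0) = 89417/25920
Full grid after step 4:
  89417/25920 3751/1080 35071/10800 44881/12960
  46459/11520 87659/24000 66373/18000 296563/86400
  110467/25920 36553/8640 161209/43200 12079/3240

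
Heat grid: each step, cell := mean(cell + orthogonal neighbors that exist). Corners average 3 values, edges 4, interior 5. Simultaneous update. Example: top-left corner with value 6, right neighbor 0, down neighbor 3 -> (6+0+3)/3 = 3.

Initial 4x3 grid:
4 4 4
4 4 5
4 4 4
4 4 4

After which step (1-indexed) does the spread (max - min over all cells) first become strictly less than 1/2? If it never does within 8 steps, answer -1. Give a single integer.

Answer: 1

Derivation:
Step 1: max=13/3, min=4, spread=1/3
  -> spread < 1/2 first at step 1
Step 2: max=511/120, min=4, spread=31/120
Step 3: max=4531/1080, min=4, spread=211/1080
Step 4: max=448897/108000, min=7247/1800, spread=14077/108000
Step 5: max=4028407/972000, min=435683/108000, spread=5363/48600
Step 6: max=120380809/29160000, min=242869/60000, spread=93859/1166400
Step 7: max=7208674481/1749600000, min=394136467/97200000, spread=4568723/69984000
Step 8: max=431684435629/104976000000, min=11845618889/2916000000, spread=8387449/167961600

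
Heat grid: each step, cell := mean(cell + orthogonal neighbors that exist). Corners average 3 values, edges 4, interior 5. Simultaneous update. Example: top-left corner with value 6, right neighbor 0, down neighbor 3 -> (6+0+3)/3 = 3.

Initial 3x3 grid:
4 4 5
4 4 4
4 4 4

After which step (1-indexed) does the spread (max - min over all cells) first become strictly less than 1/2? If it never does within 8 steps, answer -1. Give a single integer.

Step 1: max=13/3, min=4, spread=1/3
  -> spread < 1/2 first at step 1
Step 2: max=77/18, min=4, spread=5/18
Step 3: max=905/216, min=4, spread=41/216
Step 4: max=53971/12960, min=1451/360, spread=347/2592
Step 5: max=3217337/777600, min=14557/3600, spread=2921/31104
Step 6: max=192452539/46656000, min=1753483/432000, spread=24611/373248
Step 7: max=11516162033/2799360000, min=39536741/9720000, spread=207329/4478976
Step 8: max=689876352451/167961600000, min=2112401599/518400000, spread=1746635/53747712

Answer: 1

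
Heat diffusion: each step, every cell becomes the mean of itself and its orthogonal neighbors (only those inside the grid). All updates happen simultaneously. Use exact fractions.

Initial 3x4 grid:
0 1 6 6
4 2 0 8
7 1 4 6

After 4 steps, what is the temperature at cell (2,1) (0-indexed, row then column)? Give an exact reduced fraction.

Answer: 77863/24000

Derivation:
Step 1: cell (2,1) = 7/2
Step 2: cell (2,1) = 237/80
Step 3: cell (2,1) = 8117/2400
Step 4: cell (2,1) = 77863/24000
Full grid after step 4:
  352907/129600 316571/108000 412541/108000 70279/16200
  2407663/864000 1145147/360000 672961/180000 973237/216000
  134219/43200 77863/24000 94523/24000 93547/21600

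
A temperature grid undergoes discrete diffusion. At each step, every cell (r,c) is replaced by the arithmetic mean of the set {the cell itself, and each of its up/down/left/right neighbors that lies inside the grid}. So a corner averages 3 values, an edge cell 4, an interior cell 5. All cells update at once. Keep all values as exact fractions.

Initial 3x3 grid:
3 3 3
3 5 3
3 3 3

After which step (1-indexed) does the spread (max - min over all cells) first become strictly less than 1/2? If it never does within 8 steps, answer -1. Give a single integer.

Answer: 2

Derivation:
Step 1: max=7/2, min=3, spread=1/2
Step 2: max=87/25, min=129/40, spread=51/200
  -> spread < 1/2 first at step 2
Step 3: max=8023/2400, min=587/180, spread=589/7200
Step 4: max=49943/15000, min=473081/144000, spread=31859/720000
Step 5: max=28611607/8640000, min=2964721/900000, spread=751427/43200000
Step 6: max=178634687/54000000, min=1710263129/518400000, spread=23149331/2592000000
Step 7: max=102794654263/31104000000, min=10694931889/3240000000, spread=616540643/155520000000
Step 8: max=642312453983/194400000000, min=6162652008761/1866240000000, spread=17737747379/9331200000000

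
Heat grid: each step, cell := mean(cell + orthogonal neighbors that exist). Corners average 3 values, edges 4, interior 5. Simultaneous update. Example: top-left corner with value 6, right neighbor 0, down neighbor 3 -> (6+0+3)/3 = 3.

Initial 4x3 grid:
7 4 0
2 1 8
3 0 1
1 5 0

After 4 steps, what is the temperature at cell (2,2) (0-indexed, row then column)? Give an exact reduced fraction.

Answer: 33911/14400

Derivation:
Step 1: cell (2,2) = 9/4
Step 2: cell (2,2) = 35/16
Step 3: cell (2,2) = 1091/480
Step 4: cell (2,2) = 33911/14400
Full grid after step 4:
  8267/2592 137503/43200 2663/864
  124813/43200 50867/18000 13357/4800
  35311/14400 9481/4000 33911/14400
  527/240 61897/28800 1147/540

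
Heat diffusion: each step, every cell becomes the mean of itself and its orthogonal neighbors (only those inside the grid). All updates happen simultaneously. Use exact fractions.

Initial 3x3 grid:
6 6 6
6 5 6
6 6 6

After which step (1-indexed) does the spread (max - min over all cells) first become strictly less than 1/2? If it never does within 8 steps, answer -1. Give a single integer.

Answer: 1

Derivation:
Step 1: max=6, min=23/4, spread=1/4
  -> spread < 1/2 first at step 1
Step 2: max=471/80, min=144/25, spread=51/400
Step 3: max=2113/360, min=27977/4800, spread=589/14400
Step 4: max=1686919/288000, min=175057/30000, spread=31859/1440000
Step 5: max=10535279/1800000, min=100988393/17280000, spread=751427/86400000
Step 6: max=6065736871/1036800000, min=631365313/108000000, spread=23149331/5184000000
Step 7: max=37905068111/6480000000, min=363765345737/62208000000, spread=616540643/311040000000
Step 8: max=21830947991239/3732480000000, min=2273687546017/388800000000, spread=17737747379/18662400000000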